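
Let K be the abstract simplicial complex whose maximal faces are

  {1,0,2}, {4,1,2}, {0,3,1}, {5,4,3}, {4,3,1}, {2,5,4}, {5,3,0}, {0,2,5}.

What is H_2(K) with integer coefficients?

Take the total order 0 < 1 < 2 < 3 < 4 < 5 on the vertex set. Then K (dimension 2) consists of the simplices:

  0-simplices (6): [0], [1], [2], [3], [4], [5]
  1-simplices (12): [0,1], [0,2], [0,3], [0,5], [1,2], [1,3], [1,4], [2,4], [2,5], [3,4], [3,5], [4,5]
  2-simplices (8): [0,1,2], [0,1,3], [0,2,5], [0,3,5], [1,2,4], [1,3,4], [2,4,5], [3,4,5]

so the chain groups are C_0 ≅ Z^6, C_1 ≅ Z^12, C_2 ≅ Z^8.

∂_1: C_1 → C_0 sends each edge [p,q] (with p < q) to q − p. For instance
  ∂[0,5] = [5] − [0].
This gives a 6×12 integer matrix of rank 5; reducing to Smith normal form yields diagonal entries (1,1,1,1,1).

The boundary map ∂_2: C_2 → C_1 maps a triangle to the signed sum of its edges. For instance
  ∂[0,1,2] = [1,2] − [0,2] + [0,1],
  ∂[0,1,3] = [1,3] − [0,3] + [0,1].
This gives a 12×8 integer matrix of rank 7; reducing to Smith normal form yields diagonal entries (1,1,1,1,1,1,1).

From H_k ≅ ker(∂_k) / im(∂_{k+1}) we obtain:

  H_2: rank ker ∂_2 − rank ∂_3 = (8 − 7) − 0 = 1, and there is no ∂_3, so H_2 ≅ Z.

H_2 ≅ Z.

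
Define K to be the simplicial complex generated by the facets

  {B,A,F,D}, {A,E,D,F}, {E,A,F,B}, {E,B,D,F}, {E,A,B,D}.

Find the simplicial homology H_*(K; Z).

Fix the vertex order A < B < D < E < F and write every simplex with vertices in increasing order. Then dim K = 3 and the simplices of K are:

  0-simplices (5): A, B, D, E, F
  1-simplices (10): AB, AD, AE, AF, BD, BE, BF, DE, DF, EF
  2-simplices (10): ABD, ABE, ABF, ADE, ADF, AEF, BDE, BDF, BEF, DEF
  3-simplices (5): ABDE, ABDF, ABEF, ADEF, BDEF

giving chain groups C_0 ≅ Z^5, C_1 ≅ Z^10, C_2 ≅ Z^10, C_3 ≅ Z^5.

The boundary map ∂_1: C_1 → C_0 maps an edge to its endpoints' difference, ∂[p,q] = q − p. For instance
  ∂BD = D − B.
The 5×10 boundary matrix has rank 4 and Smith normal form diag(1,1,1,1).

∂_2: C_2 → C_1 maps a triangle to the signed sum of its edges. For instance
  ∂ADE = DE − AE + AD,
  ∂BDF = DF − BF + BD.
This gives a 10×10 integer matrix of rank 6; reducing to Smith normal form yields diagonal entries (1,1,1,1,1,1).

∂_3: C_3 → C_2 sends each 3-simplex σ to the alternating sum Σ_i (−1)^i (σ with its i-th vertex removed). For instance
  ∂BDEF = DEF − BEF + BDF − BDE,
  ∂ABDE = BDE − ADE + ABE − ABD.
This gives a 10×5 integer matrix of rank 4; reducing to Smith normal form yields diagonal entries (1,1,1,1).

Computing H_k = (kernel of ∂_k) / (image of ∂_{k+1}):

  H_0: rank C_0 − rank ∂_1 = 5 − 4 = 1, and the invariant factors of ∂_1 are all 1, so H_0 ≅ Z.
  H_1: rank ker ∂_1 − rank ∂_2 = (10 − 4) − 6 = 0, and the invariant factors of ∂_2 are all 1, so H_1 ≅ 0.
  H_2: rank ker ∂_2 − rank ∂_3 = (10 − 6) − 4 = 0, and the invariant factors of ∂_3 are all 1, so H_2 ≅ 0.
  H_3: rank ker ∂_3 − rank ∂_4 = (5 − 4) − 0 = 1, and there is no ∂_4, so H_3 ≅ Z.

H_0 = Z,  H_1 = 0,  H_2 = 0,  H_3 = Z.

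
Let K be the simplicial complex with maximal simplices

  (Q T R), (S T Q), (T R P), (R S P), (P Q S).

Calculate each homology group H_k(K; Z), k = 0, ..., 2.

H_0 ≅ Z,  H_1 ≅ Z,  H_2 = 0.

Fix the vertex order P < Q < R < S < T and write every simplex with vertices in increasing order. Then dim K = 2 and the simplices of K are:

  0-simplices (5): P, Q, R, S, T
  1-simplices (10): PQ, PR, PS, PT, QR, QS, QT, RS, RT, ST
  2-simplices (5): PQS, PRS, PRT, QRT, QST

so the chain groups are C_0 ≅ Z^5, C_1 ≅ Z^10, C_2 ≅ Z^5.

∂_1: C_1 → C_0 is given by ∂[p,q] = [q] − [p]. For instance
  ∂PS = S − P.
The 5×10 boundary matrix has rank 4 and Smith normal form diag(1,1,1,1).

∂_2: C_2 → C_1 sends each 2-simplex [p,q,r] to [q,r] − [p,r] + [p,q]. For instance
  ∂PRT = RT − PT + PR,
  ∂QST = ST − QT + QS.
As a 10×5 matrix over Z this has rank 5, with invariant factors (1,1,1,1,1).

Now H_k = ker ∂_k / im ∂_{k+1}, so:

  H_0: rank C_0 − rank ∂_1 = 5 − 4 = 1, and the invariant factors of ∂_1 are all 1, so H_0 = Z.
  H_1: rank ker ∂_1 − rank ∂_2 = (10 − 4) − 5 = 1, and the invariant factors of ∂_2 are all 1, so H_1 = Z.
  H_2: rank ker ∂_2 − rank ∂_3 = (5 − 5) − 0 = 0, and there is no ∂_3, so H_2 = 0.

As a check, the Euler characteristic is 5 − 10 + 5 = 0, which agrees with 1 − 1 + 0 = 0.
(K is a triangulation of the Möbius band.)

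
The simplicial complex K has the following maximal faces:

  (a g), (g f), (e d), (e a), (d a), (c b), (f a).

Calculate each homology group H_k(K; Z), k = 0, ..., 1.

Fix the vertex order a < b < c < d < e < f < g and write every simplex with vertices in increasing order. Then dim K = 1 and the simplices of K are:

  0-simplices (7): a, b, c, d, e, f, g
  1-simplices (7): ad, ae, af, ag, bc, de, fg

so the chain groups are C_0 ≅ Z^7, C_1 ≅ Z^7.

∂_1: C_1 → C_0 maps an edge to its endpoints' difference, ∂[p,q] = q − p. For instance
  ∂fg = g − f.
The resulting 7×7 matrix has rank 5, and its Smith normal form has invariant factors (1,1,1,1,1).

From H_k ≅ ker(∂_k) / im(∂_{k+1}) we obtain:

  H_0: rank C_0 − rank ∂_1 = 7 − 5 = 2, and the invariant factors of ∂_1 are all 1, so H_0 ≅ Z^2.
  H_1: rank ker ∂_1 − rank ∂_2 = (7 − 5) − 0 = 2, and there is no ∂_2, so H_1 ≅ Z^2.

As a check, the Euler characteristic is 7 − 7 = 0, which agrees with 2 − 2 = 0.

H_0 = Z^2,  H_1 = Z^2.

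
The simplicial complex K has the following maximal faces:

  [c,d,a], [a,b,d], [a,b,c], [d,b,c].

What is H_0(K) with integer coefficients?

H_0 ≅ Z.

We work with the vertex ordering a < b < c < d. The simplices of K, each written with vertices in increasing order, are:

  0-simplices (4): a, b, c, d
  1-simplices (6): ab, ac, ad, bc, bd, cd
  2-simplices (4): abc, abd, acd, bcd

giving chain groups C_0 ≅ Z^4, C_1 ≅ Z^6, C_2 ≅ Z^4.

Boundary ∂_1: C_1 → C_0 sends each edge [p,q] (with p < q) to q − p. For instance
  ∂ab = b − a.
The 4×6 boundary matrix has rank 3 and Smith normal form diag(1,1,1).

∂_2: C_2 → C_1 sends each 2-simplex [p,q,r] to [q,r] − [p,r] + [p,q]. For instance
  ∂abc = bc − ac + ab,
  ∂acd = cd − ad + ac.
As a 6×4 matrix over Z this has rank 3, with invariant factors (1,1,1).

From H_k ≅ ker(∂_k) / im(∂_{k+1}) we obtain:

  H_0: rank C_0 − rank ∂_1 = 4 − 3 = 1, and the invariant factors of ∂_1 are all 1, so H_0 = Z.

(K is a triangulation of the 2-sphere S^2.)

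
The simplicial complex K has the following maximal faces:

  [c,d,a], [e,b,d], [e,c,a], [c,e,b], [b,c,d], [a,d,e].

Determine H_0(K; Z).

H_0 = Z.

Fix the vertex order a < b < c < d < e and write every simplex with vertices in increasing order. Then dim K = 2 and the simplices of K are:

  0-simplices (5): a, b, c, d, e
  1-simplices (9): ac, ad, ae, bc, bd, be, cd, ce, de
  2-simplices (6): acd, ace, ade, bcd, bce, bde

giving chain groups C_0 ≅ Z^5, C_1 ≅ Z^9, C_2 ≅ Z^6.

Boundary ∂_1: C_1 → C_0 maps an edge to its endpoints' difference, ∂[p,q] = q − p. For instance
  ∂de = e − d.
As a 5×9 matrix over Z this has rank 4, with invariant factors (1,1,1,1).

Boundary ∂_2: C_2 → C_1 maps a triangle to the signed sum of its edges. For instance
  ∂bce = ce − be + bc,
  ∂bcd = cd − bd + bc.
The resulting 9×6 matrix has rank 5, and its Smith normal form has invariant factors (1,1,1,1,1).

Reading off H_k = ker ∂_k / im ∂_{k+1}:

  H_0: rank C_0 − rank ∂_1 = 5 − 4 = 1, and the invariant factors of ∂_1 are all 1, so H_0 ≅ Z.

(K is a triangulation of the 2-sphere S^2.)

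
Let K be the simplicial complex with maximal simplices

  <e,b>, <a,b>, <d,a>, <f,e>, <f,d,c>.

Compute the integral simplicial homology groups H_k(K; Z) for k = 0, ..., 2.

H_0 ≅ Z,  H_1 ≅ Z,  H_2 = 0.

We work with the vertex ordering a < b < c < d < e < f. The simplices of K, each written with vertices in increasing order, are:

  0-simplices (6): a, b, c, d, e, f
  1-simplices (7): ab, ad, be, cd, cf, df, ef
  2-simplices (1): cdf

giving chain groups C_0 ≅ Z^6, C_1 ≅ Z^7, C_2 ≅ Z^1.

∂_1: C_1 → C_0 maps an edge to its endpoints' difference, ∂[p,q] = q − p.
The 6×7 boundary matrix has rank 5 and Smith normal form diag(1,1,1,1,1).

The boundary map ∂_2: C_2 → C_1 maps a triangle to the signed sum of its edges. For instance
  ∂cdf = df − cf + cd.
The 7×1 boundary matrix has rank 1 and Smith normal form diag(1).

Now H_k = ker ∂_k / im ∂_{k+1}, so:

  H_0: rank C_0 − rank ∂_1 = 6 − 5 = 1, and the invariant factors of ∂_1 are all 1, so H_0 ≅ Z.
  H_1: rank ker ∂_1 − rank ∂_2 = (7 − 5) − 1 = 1, and the invariant factors of ∂_2 are all 1, so H_1 ≅ Z.
  H_2: rank ker ∂_2 − rank ∂_3 = (1 − 1) − 0 = 0, and there is no ∂_3, so H_2 ≅ 0.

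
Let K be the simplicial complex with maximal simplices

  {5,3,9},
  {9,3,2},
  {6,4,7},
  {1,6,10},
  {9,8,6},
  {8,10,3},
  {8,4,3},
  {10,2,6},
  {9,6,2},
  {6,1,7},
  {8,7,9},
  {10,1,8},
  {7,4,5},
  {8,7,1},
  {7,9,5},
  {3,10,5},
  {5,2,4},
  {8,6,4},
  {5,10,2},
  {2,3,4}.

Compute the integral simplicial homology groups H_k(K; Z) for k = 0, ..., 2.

We work with the vertex ordering 1 < 2 < 3 < 4 < 5 < 6 < 7 < 8 < 9 < 10. The simplices of K, each written with vertices in increasing order, are:

  0-simplices (10): [1], [2], [3], [4], [5], [6], [7], [8], [9], [10]
  1-simplices (30): (30 of them)
  2-simplices (20): (20 of them)

Hence C_0 ≅ Z^10, C_1 ≅ Z^30, C_2 ≅ Z^20.

Boundary ∂_1: C_1 → C_0 maps an edge to its endpoints' difference, ∂[p,q] = q − p. For instance
  ∂[3,4] = [4] − [3].
This gives a 10×30 integer matrix of rank 9; reducing to Smith normal form yields diagonal entries (1,1,1,1,1,1,1,1,1).

∂_2: C_2 → C_1 maps a triangle to the signed sum of its edges. For instance
  ∂[3,4,8] = [4,8] − [3,8] + [3,4],
  ∂[5,7,9] = [7,9] − [5,9] + [5,7].
As a 30×20 matrix over Z this has rank 20, with invariant factors (1,1,1,1,1,1,1,1,1,1,1,1,1,1,1,1,1,1,1,2).

Now H_k = ker ∂_k / im ∂_{k+1}, so:

  H_0: rank C_0 − rank ∂_1 = 10 − 9 = 1, and the invariant factors of ∂_1 are all 1, so H_0 ≅ Z.
  H_1: rank ker ∂_1 − rank ∂_2 = (30 − 9) − 20 = 1, and ∂_2 has invariant factor 2 > 1, so H_1 ≅ Z ⊕ Z/2.
  H_2: rank ker ∂_2 − rank ∂_3 = (20 − 20) − 0 = 0, and there is no ∂_3, so H_2 ≅ 0.

(K is a triangulation of the Klein bottle.)

H_0 = Z,  H_1 = Z ⊕ Z/2,  H_2 = 0.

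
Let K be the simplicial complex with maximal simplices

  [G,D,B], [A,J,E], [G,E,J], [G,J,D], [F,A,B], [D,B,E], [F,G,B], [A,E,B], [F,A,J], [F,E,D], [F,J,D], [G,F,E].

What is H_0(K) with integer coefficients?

Take the total order A < B < D < E < F < G < J on the vertex set. Then K (dimension 2) consists of the simplices:

  0-simplices (7): A, B, D, E, F, G, J
  1-simplices (18): AB, AE, AF, AJ, BD, BE, BF, BG, DE, DF, DG, DJ, EF, EG, EJ, FG, FJ, GJ
  2-simplices (12): ABE, ABF, AEJ, AFJ, BDE, BDG, BFG, DEF, DFJ, DGJ, EFG, EGJ

so the chain groups are C_0 ≅ Z^7, C_1 ≅ Z^18, C_2 ≅ Z^12.

Boundary ∂_1: C_1 → C_0 sends each edge [p,q] (with p < q) to q − p. For instance
  ∂DF = F − D.
This gives a 7×18 integer matrix of rank 6; reducing to Smith normal form yields diagonal entries (1,1,1,1,1,1).

Boundary ∂_2: C_2 → C_1 maps a triangle to the signed sum of its edges. For instance
  ∂BDE = DE − BE + BD,
  ∂AFJ = FJ − AJ + AF.
This gives a 18×12 integer matrix of rank 12; reducing to Smith normal form yields diagonal entries (1,1,1,1,1,1,1,1,1,1,1,2).

From H_k ≅ ker(∂_k) / im(∂_{k+1}) we obtain:

  H_0: rank C_0 − rank ∂_1 = 7 − 6 = 1, and the invariant factors of ∂_1 are all 1, so H_0 = Z.

H_0 ≅ Z.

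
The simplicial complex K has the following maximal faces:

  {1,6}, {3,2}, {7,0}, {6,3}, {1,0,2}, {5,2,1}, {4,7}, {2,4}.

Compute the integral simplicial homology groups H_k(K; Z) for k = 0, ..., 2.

Fix the vertex order 0 < 1 < 2 < 3 < 4 < 5 < 6 < 7 and write every simplex with vertices in increasing order. Then dim K = 2 and the simplices of K are:

  0-simplices (8): [0], [1], [2], [3], [4], [5], [6], [7]
  1-simplices (11): [0,1], [0,2], [0,7], [1,2], [1,5], [1,6], [2,3], [2,4], [2,5], [3,6], [4,7]
  2-simplices (2): [0,1,2], [1,2,5]

so the chain groups are C_0 ≅ Z^8, C_1 ≅ Z^11, C_2 ≅ Z^2.

∂_1: C_1 → C_0 maps an edge to its endpoints' difference, ∂[p,q] = q − p. For instance
  ∂[1,5] = [5] − [1].
This gives a 8×11 integer matrix of rank 7; reducing to Smith normal form yields diagonal entries (1,1,1,1,1,1,1).

∂_2: C_2 → C_1 acts by ∂[p,q,r] = [q,r] − [p,r] + [p,q]. For instance
  ∂[0,1,2] = [1,2] − [0,2] + [0,1],
  ∂[1,2,5] = [2,5] − [1,5] + [1,2].
This gives a 11×2 integer matrix of rank 2; reducing to Smith normal form yields diagonal entries (1,1).

Now H_k = ker ∂_k / im ∂_{k+1}, so:

  H_0: rank C_0 − rank ∂_1 = 8 − 7 = 1, and the invariant factors of ∂_1 are all 1, so H_0 ≅ Z.
  H_1: rank ker ∂_1 − rank ∂_2 = (11 − 7) − 2 = 2, and the invariant factors of ∂_2 are all 1, so H_1 ≅ Z^2.
  H_2: rank ker ∂_2 − rank ∂_3 = (2 − 2) − 0 = 0, and there is no ∂_3, so H_2 ≅ 0.

H_0 = Z,  H_1 = Z^2,  H_2 = 0.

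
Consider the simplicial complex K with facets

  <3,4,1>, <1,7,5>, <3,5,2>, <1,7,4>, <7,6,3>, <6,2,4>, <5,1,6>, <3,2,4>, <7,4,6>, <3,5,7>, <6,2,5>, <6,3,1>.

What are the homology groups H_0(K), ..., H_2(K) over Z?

H_0 ≅ Z,  H_1 ≅ Z/2Z,  H_2 = 0.

Take the total order 1 < 2 < 3 < 4 < 5 < 6 < 7 on the vertex set. Then K (dimension 2) consists of the simplices:

  0-simplices (7): [1], [2], [3], [4], [5], [6], [7]
  1-simplices (18): [1,3], [1,4], [1,5], [1,6], [1,7], [2,3], [2,4], [2,5], [2,6], [3,4], [3,5], [3,6], [3,7], [4,6], [4,7], [5,6], [5,7], [6,7]
  2-simplices (12): [1,3,4], [1,3,6], [1,4,7], [1,5,6], [1,5,7], [2,3,4], [2,3,5], [2,4,6], [2,5,6], [3,5,7], [3,6,7], [4,6,7]

so the chain groups are C_0 ≅ Z^7, C_1 ≅ Z^18, C_2 ≅ Z^12.

The boundary map ∂_1: C_1 → C_0 sends each edge [p,q] (with p < q) to q − p.
The 7×18 boundary matrix has rank 6 and Smith normal form diag(1,1,1,1,1,1).

Boundary ∂_2: C_2 → C_1 maps a triangle to the signed sum of its edges. For instance
  ∂[1,3,6] = [3,6] − [1,6] + [1,3],
  ∂[2,3,5] = [3,5] − [2,5] + [2,3].
The resulting 18×12 matrix has rank 12, and its Smith normal form has invariant factors (1,1,1,1,1,1,1,1,1,1,1,2).

Now H_k = ker ∂_k / im ∂_{k+1}, so:

  H_0: rank C_0 − rank ∂_1 = 7 − 6 = 1, and the invariant factors of ∂_1 are all 1, so H_0 ≅ Z.
  H_1: rank ker ∂_1 − rank ∂_2 = (18 − 6) − 12 = 0, and ∂_2 has invariant factor 2 > 1, so H_1 ≅ Z/2Z.
  H_2: rank ker ∂_2 − rank ∂_3 = (12 − 12) − 0 = 0, and there is no ∂_3, so H_2 ≅ 0.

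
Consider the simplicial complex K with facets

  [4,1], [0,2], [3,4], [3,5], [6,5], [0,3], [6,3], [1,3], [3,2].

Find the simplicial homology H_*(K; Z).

Take the total order 0 < 1 < 2 < 3 < 4 < 5 < 6 on the vertex set. Then K (dimension 1) consists of the simplices:

  0-simplices (7): [0], [1], [2], [3], [4], [5], [6]
  1-simplices (9): [0,2], [0,3], [1,3], [1,4], [2,3], [3,4], [3,5], [3,6], [5,6]

Hence C_0 ≅ Z^7, C_1 ≅ Z^9.

∂_1: C_1 → C_0 sends each edge [p,q] (with p < q) to q − p. For instance
  ∂[5,6] = [6] − [5].
This gives a 7×9 integer matrix of rank 6; reducing to Smith normal form yields diagonal entries (1,1,1,1,1,1).

Now H_k = ker ∂_k / im ∂_{k+1}, so:

  H_0: rank C_0 − rank ∂_1 = 7 − 6 = 1, and the invariant factors of ∂_1 are all 1, so H_0 ≅ Z.
  H_1: rank ker ∂_1 − rank ∂_2 = (9 − 6) − 0 = 3, and there is no ∂_2, so H_1 ≅ Z^3.

H_0 = Z,  H_1 = Z^3.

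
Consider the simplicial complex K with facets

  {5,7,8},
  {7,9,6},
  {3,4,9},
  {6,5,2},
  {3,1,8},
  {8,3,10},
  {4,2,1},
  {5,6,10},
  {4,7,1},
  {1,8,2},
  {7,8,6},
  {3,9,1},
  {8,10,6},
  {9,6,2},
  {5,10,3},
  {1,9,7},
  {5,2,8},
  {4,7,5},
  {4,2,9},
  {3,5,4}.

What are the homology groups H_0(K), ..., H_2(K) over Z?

H_0 = Z,  H_1 = Z ⊕ Z_2,  H_2 = 0.

Take the total order 1 < 2 < 3 < 4 < 5 < 6 < 7 < 8 < 9 < 10 on the vertex set. Then K (dimension 2) consists of the simplices:

  0-simplices (10): [1], [2], [3], [4], [5], [6], [7], [8], [9], [10]
  1-simplices (30): (30 of them)
  2-simplices (20): (20 of them)

so the chain groups are C_0 ≅ Z^10, C_1 ≅ Z^30, C_2 ≅ Z^20.

∂_1: C_1 → C_0 is given by ∂[p,q] = [q] − [p]. For instance
  ∂[3,5] = [5] − [3].
The 10×30 boundary matrix has rank 9 and Smith normal form diag(1,1,1,1,1,1,1,1,1).

∂_2: C_2 → C_1 acts by ∂[p,q,r] = [q,r] − [p,r] + [p,q]. For instance
  ∂[3,4,9] = [4,9] − [3,9] + [3,4],
  ∂[6,7,8] = [7,8] − [6,8] + [6,7].
This gives a 30×20 integer matrix of rank 20; reducing to Smith normal form yields diagonal entries (1,1,1,1,1,1,1,1,1,1,1,1,1,1,1,1,1,1,1,2).

Computing H_k = (kernel of ∂_k) / (image of ∂_{k+1}):

  H_0: rank C_0 − rank ∂_1 = 10 − 9 = 1, and the invariant factors of ∂_1 are all 1, so H_0 ≅ Z.
  H_1: rank ker ∂_1 − rank ∂_2 = (30 − 9) − 20 = 1, and ∂_2 has invariant factor 2 > 1, so H_1 ≅ Z ⊕ Z_2.
  H_2: rank ker ∂_2 − rank ∂_3 = (20 − 20) − 0 = 0, and there is no ∂_3, so H_2 ≅ 0.

As a check, the Euler characteristic is 10 − 30 + 20 = 0, which agrees with 1 − 1 + 0 = 0.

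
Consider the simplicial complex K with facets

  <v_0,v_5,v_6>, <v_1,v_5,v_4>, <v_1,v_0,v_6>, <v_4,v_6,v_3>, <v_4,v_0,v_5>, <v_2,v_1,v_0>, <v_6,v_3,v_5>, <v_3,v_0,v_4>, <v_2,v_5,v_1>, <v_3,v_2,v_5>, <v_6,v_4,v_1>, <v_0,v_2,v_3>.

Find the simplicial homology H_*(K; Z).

H_0 = Z,  H_1 = Z/2,  H_2 = 0.

Fix the vertex order v_0 < v_1 < v_2 < v_3 < v_4 < v_5 < v_6 and write every simplex with vertices in increasing order. Then dim K = 2 and the simplices of K are:

  0-simplices (7): [v_0], [v_1], [v_2], [v_3], [v_4], [v_5], [v_6]
  1-simplices (18): (18 of them)
  2-simplices (12): (12 of them)

so the chain groups are C_0 ≅ Z^7, C_1 ≅ Z^18, C_2 ≅ Z^12.

The boundary map ∂_1: C_1 → C_0 maps an edge to its endpoints' difference, ∂[p,q] = q − p. For instance
  ∂[v_4,v_5] = [v_5] − [v_4].
The 7×18 boundary matrix has rank 6 and Smith normal form diag(1,1,1,1,1,1).

∂_2: C_2 → C_1 acts by ∂[p,q,r] = [q,r] − [p,r] + [p,q]. For instance
  ∂[v_0,v_1,v_6] = [v_1,v_6] − [v_0,v_6] + [v_0,v_1],
  ∂[v_0,v_4,v_5] = [v_4,v_5] − [v_0,v_5] + [v_0,v_4].
As a 18×12 matrix over Z this has rank 12, with invariant factors (1,1,1,1,1,1,1,1,1,1,1,2).

Now H_k = ker ∂_k / im ∂_{k+1}, so:

  H_0: rank C_0 − rank ∂_1 = 7 − 6 = 1, and the invariant factors of ∂_1 are all 1, so H_0 = Z.
  H_1: rank ker ∂_1 − rank ∂_2 = (18 − 6) − 12 = 0, and ∂_2 has invariant factor 2 > 1, so H_1 = Z/2.
  H_2: rank ker ∂_2 − rank ∂_3 = (12 − 12) − 0 = 0, and there is no ∂_3, so H_2 = 0.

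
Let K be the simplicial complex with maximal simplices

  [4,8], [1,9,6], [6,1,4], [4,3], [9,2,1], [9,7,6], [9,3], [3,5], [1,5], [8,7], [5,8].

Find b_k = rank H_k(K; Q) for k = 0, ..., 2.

b_0 = 1, b_1 = 4, b_2 = 0.

Order the vertices as 1 < 2 < 3 < 4 < 5 < 6 < 7 < 8 < 9. Listing each simplex with vertices in this order, K has dimension 2 with simplices:

  0-simplices (9): [1], [2], [3], [4], [5], [6], [7], [8], [9]
  1-simplices (16): [1,2], [1,4], [1,5], [1,6], [1,9], [2,9], [3,4], [3,5], [3,9], [4,6], [4,8], [5,8], [6,7], [6,9], [7,8], [7,9]
  2-simplices (4): [1,2,9], [1,4,6], [1,6,9], [6,7,9]

so the chain groups are C_0 ≅ Z^9, C_1 ≅ Z^16, C_2 ≅ Z^4.

Boundary ∂_1: C_1 → C_0 maps an edge to its endpoints' difference, ∂[p,q] = q − p. For instance
  ∂[3,9] = [9] − [3].
The 9×16 boundary matrix has rank 8 and Smith normal form diag(1,1,1,1,1,1,1,1).

The boundary map ∂_2: C_2 → C_1 maps a triangle to the signed sum of its edges. For instance
  ∂[1,6,9] = [6,9] − [1,9] + [1,6],
  ∂[1,4,6] = [4,6] − [1,6] + [1,4].
The resulting 16×4 matrix has rank 4, and its Smith normal form has invariant factors (1,1,1,1).

Now H_k = ker ∂_k / im ∂_{k+1}, so:

  H_0: rank C_0 − rank ∂_1 = 9 − 8 = 1, and the invariant factors of ∂_1 are all 1, so H_0 ≅ Z.
  H_1: rank ker ∂_1 − rank ∂_2 = (16 − 8) − 4 = 4, and the invariant factors of ∂_2 are all 1, so H_1 ≅ Z^4.
  H_2: rank ker ∂_2 − rank ∂_3 = (4 − 4) − 0 = 0, and there is no ∂_3, so H_2 ≅ 0.

Hence the Betti numbers are b_0 = 1, b_1 = 4, b_2 = 0.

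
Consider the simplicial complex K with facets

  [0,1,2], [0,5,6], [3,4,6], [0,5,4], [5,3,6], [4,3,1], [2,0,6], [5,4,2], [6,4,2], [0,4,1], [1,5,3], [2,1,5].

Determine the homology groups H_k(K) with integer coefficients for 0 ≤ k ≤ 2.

Order the vertices as 0 < 1 < 2 < 3 < 4 < 5 < 6. Listing each simplex with vertices in this order, K has dimension 2 with simplices:

  0-simplices (7): [0], [1], [2], [3], [4], [5], [6]
  1-simplices (18): [0,1], [0,2], [0,4], [0,5], [0,6], [1,2], [1,3], [1,4], [1,5], [2,4], [2,5], [2,6], [3,4], [3,5], [3,6], [4,5], [4,6], [5,6]
  2-simplices (12): [0,1,2], [0,1,4], [0,2,6], [0,4,5], [0,5,6], [1,2,5], [1,3,4], [1,3,5], [2,4,5], [2,4,6], [3,4,6], [3,5,6]

so the chain groups are C_0 ≅ Z^7, C_1 ≅ Z^18, C_2 ≅ Z^12.

The boundary map ∂_1: C_1 → C_0 is given by ∂[p,q] = [q] − [p]. For instance
  ∂[4,6] = [6] − [4].
This gives a 7×18 integer matrix of rank 6; reducing to Smith normal form yields diagonal entries (1,1,1,1,1,1).

∂_2: C_2 → C_1 acts by ∂[p,q,r] = [q,r] − [p,r] + [p,q]. For instance
  ∂[0,4,5] = [4,5] − [0,5] + [0,4],
  ∂[3,4,6] = [4,6] − [3,6] + [3,4].
The 18×12 boundary matrix has rank 12 and Smith normal form diag(1,1,1,1,1,1,1,1,1,1,1,2).

From H_k ≅ ker(∂_k) / im(∂_{k+1}) we obtain:

  H_0: rank C_0 − rank ∂_1 = 7 − 6 = 1, and the invariant factors of ∂_1 are all 1, so H_0 ≅ Z.
  H_1: rank ker ∂_1 − rank ∂_2 = (18 − 6) − 12 = 0, and ∂_2 has invariant factor 2 > 1, so H_1 ≅ Z/2.
  H_2: rank ker ∂_2 − rank ∂_3 = (12 − 12) − 0 = 0, and there is no ∂_3, so H_2 ≅ 0.

H_0 ≅ Z,  H_1 ≅ Z/2,  H_2 = 0.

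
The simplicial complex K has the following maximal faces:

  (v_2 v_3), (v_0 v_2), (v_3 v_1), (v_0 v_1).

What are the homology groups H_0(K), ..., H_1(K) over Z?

H_0 = Z,  H_1 = Z.

Order the vertices as v_0 < v_1 < v_2 < v_3. Listing each simplex with vertices in this order, K has dimension 1 with simplices:

  0-simplices (4): [v_0], [v_1], [v_2], [v_3]
  1-simplices (4): [v_0,v_1], [v_0,v_2], [v_1,v_3], [v_2,v_3]

so the chain groups are C_0 ≅ Z^4, C_1 ≅ Z^4.

Boundary ∂_1: C_1 → C_0 sends each edge [p,q] (with p < q) to q − p.
The resulting 4×4 matrix has rank 3, and its Smith normal form has invariant factors (1,1,1).

Computing H_k = (kernel of ∂_k) / (image of ∂_{k+1}):

  H_0: rank C_0 − rank ∂_1 = 4 − 3 = 1, and the invariant factors of ∂_1 are all 1, so H_0 = Z.
  H_1: rank ker ∂_1 − rank ∂_2 = (4 − 3) − 0 = 1, and there is no ∂_2, so H_1 = Z.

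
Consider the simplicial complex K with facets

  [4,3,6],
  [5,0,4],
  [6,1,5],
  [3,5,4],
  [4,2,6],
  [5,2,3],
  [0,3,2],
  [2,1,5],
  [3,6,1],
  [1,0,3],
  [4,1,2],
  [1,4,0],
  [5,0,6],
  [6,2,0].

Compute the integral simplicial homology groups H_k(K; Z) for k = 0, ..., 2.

H_0 ≅ Z,  H_1 ≅ Z^2,  H_2 ≅ Z.

We work with the vertex ordering 0 < 1 < 2 < 3 < 4 < 5 < 6. The simplices of K, each written with vertices in increasing order, are:

  0-simplices (7): [0], [1], [2], [3], [4], [5], [6]
  1-simplices (21): [0,1], [0,2], [0,3], [0,4], [0,5], [0,6], [1,2], [1,3], [1,4], [1,5], [1,6], [2,3], [2,4], [2,5], [2,6], [3,4], [3,5], [3,6], [4,5], [4,6], [5,6]
  2-simplices (14): [0,1,3], [0,1,4], [0,2,3], [0,2,6], [0,4,5], [0,5,6], [1,2,4], [1,2,5], [1,3,6], [1,5,6], [2,3,5], [2,4,6], [3,4,5], [3,4,6]

giving chain groups C_0 ≅ Z^7, C_1 ≅ Z^21, C_2 ≅ Z^14.

Boundary ∂_1: C_1 → C_0 is given by ∂[p,q] = [q] − [p]. For instance
  ∂[1,5] = [5] − [1].
The resulting 7×21 matrix has rank 6, and its Smith normal form has invariant factors (1,1,1,1,1,1).

∂_2: C_2 → C_1 acts by ∂[p,q,r] = [q,r] − [p,r] + [p,q]. For instance
  ∂[0,4,5] = [4,5] − [0,5] + [0,4],
  ∂[3,4,6] = [4,6] − [3,6] + [3,4].
This gives a 21×14 integer matrix of rank 13; reducing to Smith normal form yields diagonal entries (1,1,1,1,1,1,1,1,1,1,1,1,1).

Computing H_k = (kernel of ∂_k) / (image of ∂_{k+1}):

  H_0: rank C_0 − rank ∂_1 = 7 − 6 = 1, and the invariant factors of ∂_1 are all 1, so H_0 ≅ Z.
  H_1: rank ker ∂_1 − rank ∂_2 = (21 − 6) − 13 = 2, and the invariant factors of ∂_2 are all 1, so H_1 ≅ Z^2.
  H_2: rank ker ∂_2 − rank ∂_3 = (14 − 13) − 0 = 1, and there is no ∂_3, so H_2 ≅ Z.

As a check, the Euler characteristic is 7 − 21 + 14 = 0, which agrees with 1 − 2 + 1 = 0.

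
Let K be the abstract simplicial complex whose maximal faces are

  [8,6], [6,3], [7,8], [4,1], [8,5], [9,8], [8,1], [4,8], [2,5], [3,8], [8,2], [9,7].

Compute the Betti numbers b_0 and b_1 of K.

Fix the vertex order 1 < 2 < 3 < 4 < 5 < 6 < 7 < 8 < 9 and write every simplex with vertices in increasing order. Then dim K = 1 and the simplices of K are:

  0-simplices (9): [1], [2], [3], [4], [5], [6], [7], [8], [9]
  1-simplices (12): [1,4], [1,8], [2,5], [2,8], [3,6], [3,8], [4,8], [5,8], [6,8], [7,8], [7,9], [8,9]

giving chain groups C_0 ≅ Z^9, C_1 ≅ Z^12.

Boundary ∂_1: C_1 → C_0 is given by ∂[p,q] = [q] − [p]. For instance
  ∂[6,8] = [8] − [6].
The resulting 9×12 matrix has rank 8, and its Smith normal form has invariant factors (1,1,1,1,1,1,1,1).

Reading off H_k = ker ∂_k / im ∂_{k+1}:

  H_0: rank C_0 − rank ∂_1 = 9 − 8 = 1, and the invariant factors of ∂_1 are all 1, so H_0 ≅ Z.
  H_1: rank ker ∂_1 − rank ∂_2 = (12 − 8) − 0 = 4, and there is no ∂_2, so H_1 ≅ Z^4.

Hence the Betti numbers are b_0 = 1, b_1 = 4.

b_0 = 1, b_1 = 4.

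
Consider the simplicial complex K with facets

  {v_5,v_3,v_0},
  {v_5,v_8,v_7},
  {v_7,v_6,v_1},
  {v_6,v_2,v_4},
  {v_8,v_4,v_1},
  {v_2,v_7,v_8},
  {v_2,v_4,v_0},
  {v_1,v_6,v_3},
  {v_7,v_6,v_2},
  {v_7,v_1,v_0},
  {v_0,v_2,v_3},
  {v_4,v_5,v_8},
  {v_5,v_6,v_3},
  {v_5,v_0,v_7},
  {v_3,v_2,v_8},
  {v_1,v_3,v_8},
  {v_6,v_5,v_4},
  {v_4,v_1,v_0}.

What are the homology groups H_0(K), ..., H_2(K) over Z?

Fix the vertex order v_0 < v_1 < v_2 < v_3 < v_4 < v_5 < v_6 < v_7 < v_8 and write every simplex with vertices in increasing order. Then dim K = 2 and the simplices of K are:

  0-simplices (9): [v_0], [v_1], [v_2], [v_3], [v_4], [v_5], [v_6], [v_7], [v_8]
  1-simplices (27): (27 of them)
  2-simplices (18): (18 of them)

so the chain groups are C_0 ≅ Z^9, C_1 ≅ Z^27, C_2 ≅ Z^18.

The boundary map ∂_1: C_1 → C_0 maps an edge to its endpoints' difference, ∂[p,q] = q − p. For instance
  ∂[v_0,v_2] = [v_2] − [v_0].
The 9×27 boundary matrix has rank 8 and Smith normal form diag(1,1,1,1,1,1,1,1).

Boundary ∂_2: C_2 → C_1 maps a triangle to the signed sum of its edges. For instance
  ∂[v_2,v_3,v_8] = [v_3,v_8] − [v_2,v_8] + [v_2,v_3],
  ∂[v_0,v_1,v_7] = [v_1,v_7] − [v_0,v_7] + [v_0,v_1].
This gives a 27×18 integer matrix of rank 17; reducing to Smith normal form yields diagonal entries (1,1,1,1,1,1,1,1,1,1,1,1,1,1,1,1,1).

Now H_k = ker ∂_k / im ∂_{k+1}, so:

  H_0: rank C_0 − rank ∂_1 = 9 − 8 = 1, and the invariant factors of ∂_1 are all 1, so H_0 = Z.
  H_1: rank ker ∂_1 − rank ∂_2 = (27 − 8) − 17 = 2, and the invariant factors of ∂_2 are all 1, so H_1 = Z^2.
  H_2: rank ker ∂_2 − rank ∂_3 = (18 − 17) − 0 = 1, and there is no ∂_3, so H_2 = Z.

H_0 ≅ Z,  H_1 ≅ Z^2,  H_2 ≅ Z.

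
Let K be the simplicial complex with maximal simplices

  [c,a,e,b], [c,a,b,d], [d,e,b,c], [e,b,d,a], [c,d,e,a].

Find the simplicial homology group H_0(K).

H_0 = Z.

K has 5 vertices, 10 edges, 10 triangles, 5 3-simplices.
rank ∂_0 = 0, rank ∂_1 = 4 ⇒ b_0 = 5 − 0 − 4 = 1; all invariant factors of ∂_1 are 1 so no torsion. So H_0 = Z.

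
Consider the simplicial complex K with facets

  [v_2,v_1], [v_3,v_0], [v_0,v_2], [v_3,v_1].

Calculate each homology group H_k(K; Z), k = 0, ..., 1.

Take the total order v_0 < v_1 < v_2 < v_3 on the vertex set. Then K (dimension 1) consists of the simplices:

  0-simplices (4): [v_0], [v_1], [v_2], [v_3]
  1-simplices (4): [v_0,v_2], [v_0,v_3], [v_1,v_2], [v_1,v_3]

Hence C_0 ≅ Z^4, C_1 ≅ Z^4.

∂_1: C_1 → C_0 is given by ∂[p,q] = [q] − [p]. For instance
  ∂[v_0,v_3] = [v_3] − [v_0].
The resulting 4×4 matrix has rank 3, and its Smith normal form has invariant factors (1,1,1).

Reading off H_k = ker ∂_k / im ∂_{k+1}:

  H_0: rank C_0 − rank ∂_1 = 4 − 3 = 1, and the invariant factors of ∂_1 are all 1, so H_0 ≅ Z.
  H_1: rank ker ∂_1 − rank ∂_2 = (4 − 3) − 0 = 1, and there is no ∂_2, so H_1 ≅ Z.

As a check, the Euler characteristic is 4 − 4 = 0, which agrees with 1 − 1 = 0.

H_0 ≅ Z,  H_1 ≅ Z.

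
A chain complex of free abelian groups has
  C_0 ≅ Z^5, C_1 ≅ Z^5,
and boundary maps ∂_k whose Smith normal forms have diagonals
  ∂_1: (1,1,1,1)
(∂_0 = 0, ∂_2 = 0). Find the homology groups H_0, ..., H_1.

H_0 = Z,  H_1 = Z.

H_0: b_0 = 5 − 0 − 4 = 1; torsion from ∂_1 factors > 1: none. So H_0 = Z.
H_1: b_1 = 5 − 4 − 0 = 1; torsion from ∂_2 factors > 1: none. So H_1 = Z.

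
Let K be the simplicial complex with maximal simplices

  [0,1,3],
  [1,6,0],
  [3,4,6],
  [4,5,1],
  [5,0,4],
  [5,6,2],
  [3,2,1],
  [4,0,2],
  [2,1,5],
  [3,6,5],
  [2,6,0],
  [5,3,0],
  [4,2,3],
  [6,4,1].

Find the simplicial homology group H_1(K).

H_1 = Z^2.

We work with the vertex ordering 0 < 1 < 2 < 3 < 4 < 5 < 6. The simplices of K, each written with vertices in increasing order, are:

  0-simplices (7): [0], [1], [2], [3], [4], [5], [6]
  1-simplices (21): [0,1], [0,2], [0,3], [0,4], [0,5], [0,6], [1,2], [1,3], [1,4], [1,5], [1,6], [2,3], [2,4], [2,5], [2,6], [3,4], [3,5], [3,6], [4,5], [4,6], [5,6]
  2-simplices (14): [0,1,3], [0,1,6], [0,2,4], [0,2,6], [0,3,5], [0,4,5], [1,2,3], [1,2,5], [1,4,5], [1,4,6], [2,3,4], [2,5,6], [3,4,6], [3,5,6]

giving chain groups C_0 ≅ Z^7, C_1 ≅ Z^21, C_2 ≅ Z^14.

∂_1: C_1 → C_0 sends each edge [p,q] (with p < q) to q − p. For instance
  ∂[2,3] = [3] − [2].
The resulting 7×21 matrix has rank 6, and its Smith normal form has invariant factors (1,1,1,1,1,1).

The boundary map ∂_2: C_2 → C_1 maps a triangle to the signed sum of its edges. For instance
  ∂[0,2,6] = [2,6] − [0,6] + [0,2],
  ∂[0,3,5] = [3,5] − [0,5] + [0,3].
This gives a 21×14 integer matrix of rank 13; reducing to Smith normal form yields diagonal entries (1,1,1,1,1,1,1,1,1,1,1,1,1).

Computing H_k = (kernel of ∂_k) / (image of ∂_{k+1}):

  H_1: rank ker ∂_1 − rank ∂_2 = (21 − 6) − 13 = 2, and the invariant factors of ∂_2 are all 1, so H_1 ≅ Z^2.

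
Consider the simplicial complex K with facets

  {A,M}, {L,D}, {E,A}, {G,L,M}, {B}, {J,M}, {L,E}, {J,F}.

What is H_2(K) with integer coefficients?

Take the total order A < B < D < E < F < G < J < L < M on the vertex set. Then K (dimension 2) consists of the simplices:

  0-simplices (9): A, B, D, E, F, G, J, L, M
  1-simplices (9): AE, AM, DL, EL, FJ, GL, GM, JM, LM
  2-simplices (1): GLM

Hence C_0 ≅ Z^9, C_1 ≅ Z^9, C_2 ≅ Z^1.

The boundary map ∂_1: C_1 → C_0 is given by ∂[p,q] = [q] − [p].
This gives a 9×9 integer matrix of rank 7; reducing to Smith normal form yields diagonal entries (1,1,1,1,1,1,1).

Boundary ∂_2: C_2 → C_1 acts by ∂[p,q,r] = [q,r] − [p,r] + [p,q]. For instance
  ∂GLM = LM − GM + GL.
The 9×1 boundary matrix has rank 1 and Smith normal form diag(1).

From H_k ≅ ker(∂_k) / im(∂_{k+1}) we obtain:

  H_2: rank ker ∂_2 − rank ∂_3 = (1 − 1) − 0 = 0, and there is no ∂_3, so H_2 = 0.

H_2 = 0.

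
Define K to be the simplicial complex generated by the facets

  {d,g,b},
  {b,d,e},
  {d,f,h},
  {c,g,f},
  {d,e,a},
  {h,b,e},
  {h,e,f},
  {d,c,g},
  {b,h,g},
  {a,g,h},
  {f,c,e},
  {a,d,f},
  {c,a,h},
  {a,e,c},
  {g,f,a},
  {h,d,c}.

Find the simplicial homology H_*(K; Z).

H_0 = Z,  H_1 = Z^2,  H_2 = Z.

Order the vertices as a < b < c < d < e < f < g < h. Listing each simplex with vertices in this order, K has dimension 2 with simplices:

  0-simplices (8): a, b, c, d, e, f, g, h
  1-simplices (24): ac, ad, ae, af, ag, ah, bd, be, bg, bh, cd, ce, cf, cg, ch, de, df, dg, dh, ef, eh, fg, fh, gh
  2-simplices (16): ace, ach, ade, adf, afg, agh, bde, bdg, beh, bgh, cdg, cdh, cef, cfg, dfh, efh

so the chain groups are C_0 ≅ Z^8, C_1 ≅ Z^24, C_2 ≅ Z^16.

∂_1: C_1 → C_0 maps an edge to its endpoints' difference, ∂[p,q] = q − p.
The resulting 8×24 matrix has rank 7, and its Smith normal form has invariant factors (1,1,1,1,1,1,1).

∂_2: C_2 → C_1 maps a triangle to the signed sum of its edges. For instance
  ∂agh = gh − ah + ag,
  ∂ade = de − ae + ad.
This gives a 24×16 integer matrix of rank 15; reducing to Smith normal form yields diagonal entries (1,1,1,1,1,1,1,1,1,1,1,1,1,1,1).

From H_k ≅ ker(∂_k) / im(∂_{k+1}) we obtain:

  H_0: rank C_0 − rank ∂_1 = 8 − 7 = 1, and the invariant factors of ∂_1 are all 1, so H_0 = Z.
  H_1: rank ker ∂_1 − rank ∂_2 = (24 − 7) − 15 = 2, and the invariant factors of ∂_2 are all 1, so H_1 = Z^2.
  H_2: rank ker ∂_2 − rank ∂_3 = (16 − 15) − 0 = 1, and there is no ∂_3, so H_2 = Z.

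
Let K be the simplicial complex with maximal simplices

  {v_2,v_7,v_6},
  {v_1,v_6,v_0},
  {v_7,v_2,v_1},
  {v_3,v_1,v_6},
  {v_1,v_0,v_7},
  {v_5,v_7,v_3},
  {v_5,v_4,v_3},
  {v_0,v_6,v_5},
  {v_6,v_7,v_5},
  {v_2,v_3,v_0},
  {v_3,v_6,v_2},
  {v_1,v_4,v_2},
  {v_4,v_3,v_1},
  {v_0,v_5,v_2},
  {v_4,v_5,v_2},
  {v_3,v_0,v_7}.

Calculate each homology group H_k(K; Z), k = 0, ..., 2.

H_0 ≅ Z,  H_1 ≅ Z^2,  H_2 ≅ Z.

Order the vertices as v_0 < v_1 < v_2 < v_3 < v_4 < v_5 < v_6 < v_7. Listing each simplex with vertices in this order, K has dimension 2 with simplices:

  0-simplices (8): [v_0], [v_1], [v_2], [v_3], [v_4], [v_5], [v_6], [v_7]
  1-simplices (24): (24 of them)
  2-simplices (16): (16 of them)

Hence C_0 ≅ Z^8, C_1 ≅ Z^24, C_2 ≅ Z^16.

The boundary map ∂_1: C_1 → C_0 maps an edge to its endpoints' difference, ∂[p,q] = q − p.
The 8×24 boundary matrix has rank 7 and Smith normal form diag(1,1,1,1,1,1,1).

The boundary map ∂_2: C_2 → C_1 sends each 2-simplex [p,q,r] to [q,r] − [p,r] + [p,q]. For instance
  ∂[v_1,v_3,v_4] = [v_3,v_4] − [v_1,v_4] + [v_1,v_3],
  ∂[v_1,v_3,v_6] = [v_3,v_6] − [v_1,v_6] + [v_1,v_3].
This gives a 24×16 integer matrix of rank 15; reducing to Smith normal form yields diagonal entries (1,1,1,1,1,1,1,1,1,1,1,1,1,1,1).

Now H_k = ker ∂_k / im ∂_{k+1}, so:

  H_0: rank C_0 − rank ∂_1 = 8 − 7 = 1, and the invariant factors of ∂_1 are all 1, so H_0 = Z.
  H_1: rank ker ∂_1 − rank ∂_2 = (24 − 7) − 15 = 2, and the invariant factors of ∂_2 are all 1, so H_1 = Z^2.
  H_2: rank ker ∂_2 − rank ∂_3 = (16 − 15) − 0 = 1, and there is no ∂_3, so H_2 = Z.

As a check, the Euler characteristic is 8 − 24 + 16 = 0, which agrees with 1 − 2 + 1 = 0.
(K is a triangulation of the torus T^2.)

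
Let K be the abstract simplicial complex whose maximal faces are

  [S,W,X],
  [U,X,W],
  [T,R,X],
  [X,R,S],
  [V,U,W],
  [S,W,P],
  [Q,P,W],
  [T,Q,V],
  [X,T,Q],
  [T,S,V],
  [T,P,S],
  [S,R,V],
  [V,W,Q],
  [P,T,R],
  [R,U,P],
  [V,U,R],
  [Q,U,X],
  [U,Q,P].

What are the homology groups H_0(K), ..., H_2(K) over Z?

Fix the vertex order P < Q < R < S < T < U < V < W < X and write every simplex with vertices in increasing order. Then dim K = 2 and the simplices of K are:

  0-simplices (9): P, Q, R, S, T, U, V, W, X
  1-simplices (27): PQ, PR, PS, PT, PU, PW, QT, QU, QV, QW, QX, RS, RT, RU, RV, RX, ST, SV, SW, SX, TV, TX, UV, UW, UX, VW, WX
  2-simplices (18): PQU, PQW, PRT, PRU, PST, PSW, QTV, QTX, QUX, QVW, RSV, RSX, RTX, RUV, STV, SWX, UVW, UWX

Hence C_0 ≅ Z^9, C_1 ≅ Z^27, C_2 ≅ Z^18.

Boundary ∂_1: C_1 → C_0 maps an edge to its endpoints' difference, ∂[p,q] = q − p. For instance
  ∂TX = X − T.
This gives a 9×27 integer matrix of rank 8; reducing to Smith normal form yields diagonal entries (1,1,1,1,1,1,1,1).

∂_2: C_2 → C_1 sends each 2-simplex [p,q,r] to [q,r] − [p,r] + [p,q]. For instance
  ∂QTX = TX − QX + QT,
  ∂RTX = TX − RX + RT.
The 27×18 boundary matrix has rank 18 and Smith normal form diag(1,1,1,1,1,1,1,1,1,1,1,1,1,1,1,1,1,2).

From H_k ≅ ker(∂_k) / im(∂_{k+1}) we obtain:

  H_0: rank C_0 − rank ∂_1 = 9 − 8 = 1, and the invariant factors of ∂_1 are all 1, so H_0 ≅ Z.
  H_1: rank ker ∂_1 − rank ∂_2 = (27 − 8) − 18 = 1, and ∂_2 has invariant factor 2 > 1, so H_1 ≅ Z × Z/2.
  H_2: rank ker ∂_2 − rank ∂_3 = (18 − 18) − 0 = 0, and there is no ∂_3, so H_2 ≅ 0.

As a check, the Euler characteristic is 9 − 27 + 18 = 0, which agrees with 1 − 1 + 0 = 0.
(K is a triangulation of the Klein bottle.)

H_0 ≅ Z,  H_1 ≅ Z × Z/2,  H_2 = 0.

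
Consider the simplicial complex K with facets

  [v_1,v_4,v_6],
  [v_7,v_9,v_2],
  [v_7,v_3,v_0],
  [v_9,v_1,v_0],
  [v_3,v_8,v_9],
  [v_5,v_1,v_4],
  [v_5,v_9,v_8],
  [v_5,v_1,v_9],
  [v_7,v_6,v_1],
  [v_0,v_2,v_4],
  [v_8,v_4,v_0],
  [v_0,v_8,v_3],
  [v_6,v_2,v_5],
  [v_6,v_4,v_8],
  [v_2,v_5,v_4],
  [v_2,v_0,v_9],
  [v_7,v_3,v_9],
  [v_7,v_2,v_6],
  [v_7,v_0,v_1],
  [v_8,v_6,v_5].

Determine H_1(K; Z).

H_1 = Z × Z/2.

Fix the vertex order v_0 < v_1 < v_2 < v_3 < v_4 < v_5 < v_6 < v_7 < v_8 < v_9 and write every simplex with vertices in increasing order. Then dim K = 2 and the simplices of K are:

  0-simplices (10): [v_0], [v_1], [v_2], [v_3], [v_4], [v_5], [v_6], [v_7], [v_8], [v_9]
  1-simplices (30): (30 of them)
  2-simplices (20): (20 of them)

Hence C_0 ≅ Z^10, C_1 ≅ Z^30, C_2 ≅ Z^20.

∂_1: C_1 → C_0 is given by ∂[p,q] = [q] − [p]. For instance
  ∂[v_2,v_5] = [v_5] − [v_2].
The resulting 10×30 matrix has rank 9, and its Smith normal form has invariant factors (1,1,1,1,1,1,1,1,1).

The boundary map ∂_2: C_2 → C_1 maps a triangle to the signed sum of its edges. For instance
  ∂[v_4,v_6,v_8] = [v_6,v_8] − [v_4,v_8] + [v_4,v_6],
  ∂[v_1,v_4,v_5] = [v_4,v_5] − [v_1,v_5] + [v_1,v_4].
As a 30×20 matrix over Z this has rank 20, with invariant factors (1,1,1,1,1,1,1,1,1,1,1,1,1,1,1,1,1,1,1,2).

Reading off H_k = ker ∂_k / im ∂_{k+1}:

  H_1: rank ker ∂_1 − rank ∂_2 = (30 − 9) − 20 = 1, and ∂_2 has invariant factor 2 > 1, so H_1 ≅ Z × Z/2.

(K is a triangulation of the Klein bottle.)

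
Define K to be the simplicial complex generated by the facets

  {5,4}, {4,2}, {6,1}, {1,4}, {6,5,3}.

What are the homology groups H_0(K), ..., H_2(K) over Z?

Fix the vertex order 1 < 2 < 3 < 4 < 5 < 6 and write every simplex with vertices in increasing order. Then dim K = 2 and the simplices of K are:

  0-simplices (6): [1], [2], [3], [4], [5], [6]
  1-simplices (7): [1,4], [1,6], [2,4], [3,5], [3,6], [4,5], [5,6]
  2-simplices (1): [3,5,6]

giving chain groups C_0 ≅ Z^6, C_1 ≅ Z^7, C_2 ≅ Z^1.

∂_1: C_1 → C_0 maps an edge to its endpoints' difference, ∂[p,q] = q − p. For instance
  ∂[1,4] = [4] − [1].
The resulting 6×7 matrix has rank 5, and its Smith normal form has invariant factors (1,1,1,1,1).

The boundary map ∂_2: C_2 → C_1 sends each 2-simplex [p,q,r] to [q,r] − [p,r] + [p,q]. For instance
  ∂[3,5,6] = [5,6] − [3,6] + [3,5].
This gives a 7×1 integer matrix of rank 1; reducing to Smith normal form yields diagonal entries (1).

From H_k ≅ ker(∂_k) / im(∂_{k+1}) we obtain:

  H_0: rank C_0 − rank ∂_1 = 6 − 5 = 1, and the invariant factors of ∂_1 are all 1, so H_0 = Z.
  H_1: rank ker ∂_1 − rank ∂_2 = (7 − 5) − 1 = 1, and the invariant factors of ∂_2 are all 1, so H_1 = Z.
  H_2: rank ker ∂_2 − rank ∂_3 = (1 − 1) − 0 = 0, and there is no ∂_3, so H_2 = 0.

As a check, the Euler characteristic is 6 − 7 + 1 = 0, which agrees with 1 − 1 + 0 = 0.

H_0 = Z,  H_1 = Z,  H_2 = 0.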